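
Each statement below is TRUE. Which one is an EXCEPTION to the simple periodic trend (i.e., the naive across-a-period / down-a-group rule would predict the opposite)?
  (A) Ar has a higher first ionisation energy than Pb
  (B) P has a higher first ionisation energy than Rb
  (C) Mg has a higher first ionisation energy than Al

(C)

The general trend: first ionisation energy increases across a period and decreases down a group.
(A) Ar (period 3, group 18) vs Pb (period 6, group 14): the stated order agrees with the simple trend.
(B) P (period 3, group 15) vs Rb (period 5, group 1): the stated order agrees with the simple trend.
(C) Mg (period 3, group 2) vs Al (period 3, group 13): the stated order contradicts the simple trend.
The exception is (C): Al's single 3p electron is easier to remove than one from Mg's filled 3s².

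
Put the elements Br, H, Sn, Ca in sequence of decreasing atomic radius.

H is in period 1, group 1; Ca is in period 4, group 2; Br is in period 4, group 17; Sn is in period 5, group 14.
Atomic radius shrinks across a period as nuclear charge pulls the same shell inward, and grows down a group as new shells are added.
Here both period and group differ, so the two effects have to be weighed against each other.
Br > H: the two effects oppose for this pair; the down-group effect wins (114 vs 32 pm).
Sn > Br: relative to Br, both the across-period and down-group shifts push Sn's atomic radius up.
Ca > Sn: the two effects oppose for this pair; the across-period effect wins (171 vs 140 pm).
For reference (pm): H 32, Ca 171, Br 114, Sn 140.
So from largest to smallest: Ca > Sn > Br > H.

Ca > Sn > Br > H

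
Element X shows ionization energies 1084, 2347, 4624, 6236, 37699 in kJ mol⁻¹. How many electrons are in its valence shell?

4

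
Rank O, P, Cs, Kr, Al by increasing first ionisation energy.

Cs, Al, P, O, Kr

O is in period 2, group 16; Al is in period 3, group 13; P is in period 3, group 15; Kr is in period 4, group 18; Cs is in period 6, group 1.
IE₁ increases left→right with effective nuclear charge and decreases top→bottom as the valence shell moves farther out.
Here both period and group differ, so the two effects have to be weighed against each other.
Al > Cs: both effects reinforce here, so Al is clearly the higher of the two.
P > Al: P lies to the right of Al in period 3, so the across-period effect alone puts P higher.
O > P: relative to P, both the across-period and down-group shifts push O's first ionization energy up.
Kr > O: the two effects oppose for this pair; the across-period effect wins (1351 vs 1314 kJ/mol).
Approximate values (kJ/mol): O 1314, Al 578, P 1012, Kr 1351, Cs 376.
So from lowest to highest: Cs < Al < P < O < Kr.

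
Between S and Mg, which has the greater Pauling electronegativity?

Mg is in period 3, group 2; S is in period 3, group 16.
Atoms toward the upper right of the periodic table pull bonding electrons most strongly.
All lie in period 3, so electronegativity increases left to right.
So S has the greater Pauling electronegativity (S > Mg).

S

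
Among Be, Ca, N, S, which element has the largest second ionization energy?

After 1 electron has been removed, what remains? Be⁺ still has 1 valence electron; Ca⁺ still has 1 valence electron; N⁺ still has 4 valence electrons; S⁺ still has 5 valence electrons.
All are still removing valence electrons, so compare the +1 ions as you would atoms: IE_2 generally rises across a period (higher Z_eff) and falls down a group (larger shell), subject to the usual subshell exceptions.
Valence configurations: Be⁺ [He]2s¹, Ca⁺ [Ar]4s¹, N⁺ [He]2s²2p², S⁺ [Ne]3s²3p³.
Approximate IE_2 values (kJ/mol): Be 1757, Ca 1145, N 2856, S 2252.
Putting it together, IE_2: Ca < Be < S < N.

N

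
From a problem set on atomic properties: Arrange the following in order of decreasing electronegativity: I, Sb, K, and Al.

Al is in period 3, group 13; K is in period 4, group 1; Sb is in period 5, group 15; I is in period 5, group 17.
Smaller atoms with higher effective nuclear charge are more electronegative.
Neither a single period nor a single group — weigh both effects.
Al > K: both effects reinforce here, so Al is clearly the higher of the two.
Sb > Al: period and group pull opposite ways; the across-period shift dominates (2.05 vs 1.61).
I > Sb: both are in period 5; the period trend gives I the larger value.
Tabulated electronegativity (Pauling): Al 1.61, K 0.82, Sb 2.05, I 2.66.
So from highest to lowest: I > Sb > Al > K.

I, Sb, Al, K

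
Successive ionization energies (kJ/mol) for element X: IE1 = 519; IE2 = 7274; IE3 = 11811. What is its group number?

Look for the largest jump between consecutive ionization energies: IE2/IE1 ≈ 14.0, far larger than any earlier ratio.
That jump marks the point where a core electron is being removed. So the atom has 1 valence electron.
A main-group element with 1 valence electron is in group 1.

Group 1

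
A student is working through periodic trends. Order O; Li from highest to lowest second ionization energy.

IE_2 is the cost of taking one more electron from the +1 cation: O⁺ still has 5 valence electrons; Li⁺ is the bare [He] core.
Breaking into a closed-shell core is much more expensive than removing a leftover valence electron — Li has the largest IE_2 here.
The numbers (kJ/mol): O 3388, Li 7298.
Overall IE_2 order: O < Li.

Li > O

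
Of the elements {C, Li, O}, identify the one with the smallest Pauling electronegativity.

Li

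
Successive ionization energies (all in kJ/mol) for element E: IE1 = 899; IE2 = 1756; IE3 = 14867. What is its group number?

Group 2

Look for the largest jump between consecutive ionization energies: IE3/IE2 ≈ 8.5, far larger than any earlier ratio.
That jump marks the point where a core electron is being removed. So the atom has 2 valence electrons.
A main-group element with 2 valence electrons is in group 2.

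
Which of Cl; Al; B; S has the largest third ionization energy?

Cl

The third ionization energy removes an electron from the +2 ion. For each element: Cl²⁺ still has 5 valence electrons; Al²⁺ still has 1 valence electron; B²⁺ still has 1 valence electron; S²⁺ still has 4 valence electrons.
All are still removing valence electrons, so compare the +2 ions as you would atoms: IE_3 generally rises across a period (higher Z_eff) and falls down a group (larger shell), subject to the usual subshell exceptions.
Valence configurations: Cl²⁺ [Ne]3s²3p³, Al²⁺ [Ne]3s¹, B²⁺ [He]2s¹, S²⁺ [Ne]3s²3p².
Tabulated IE_3 (kJ/mol): Cl 3822, Al 2745, B 3660, S 3357.
Hence IE_3: Al < S < B < Cl.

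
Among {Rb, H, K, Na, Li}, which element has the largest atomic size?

Across a period the added protons contract the valence shell; down a group each new principal shell makes the atom larger.
All are in group 1, so atomic radius increases down the group.
The largest atomic size among these belongs to Rb.

Rb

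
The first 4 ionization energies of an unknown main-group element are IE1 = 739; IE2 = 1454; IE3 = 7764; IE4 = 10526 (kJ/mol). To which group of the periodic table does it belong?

Group 2

Look for the largest jump between consecutive ionization energies: IE3/IE2 ≈ 5.3, far larger than any earlier ratio.
That jump marks the point where a core electron is being removed. So the atom has 2 valence electrons.
A main-group element with 2 valence electrons is in group 2.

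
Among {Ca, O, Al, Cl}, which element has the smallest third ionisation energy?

Consider each +2 ion: Ca²⁺ is the bare [Ar] core; O²⁺ still has 4 valence electrons; Al²⁺ still has 1 valence electron; Cl²⁺ still has 5 valence electrons.
Usually core removal costs more than valence removal, but here the competition is close: a tightly held n=2 valence electron can cost more to remove than an n=3 core electron, so the actual values have to decide it.
Valence configurations: O²⁺ [He]2s²2p², Al²⁺ [Ne]3s¹, Cl²⁺ [Ne]3s²3p³.
The numbers (kJ/mol): Ca 4912, O 5300, Al 2745, Cl 3822.
So the third ionization energies run Al < Cl < Ca < O.

Al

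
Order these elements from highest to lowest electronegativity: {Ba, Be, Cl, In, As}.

Cl > As > In > Be > Ba

Be is in period 2, group 2; Cl is in period 3, group 17; As is in period 4, group 15; In is in period 5, group 13; Ba is in period 6, group 2.
EN rises left→right (higher Z_eff, smaller atoms) and falls top→bottom (larger, more shielded atoms).
These span different periods and groups, so the two trends combine.
Be > Ba: Be sits above Ba in group 2, so the down-group effect alone puts Be higher.
In > Be: the two effects oppose for this pair; the across-period effect wins (1.78 vs 1.57).
As > In: relative to In, both the across-period and down-group shifts push As's electronegativity up.
Cl > As: both effects reinforce here, so Cl is clearly the higher of the two.
Tabulated electronegativity (Pauling): Be 1.57, Cl 3.16, As 2.18, In 1.78, Ba 0.89.
So from highest to lowest: Cl > As > In > Be > Ba.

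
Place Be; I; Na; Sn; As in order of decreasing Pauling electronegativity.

I, As, Sn, Be, Na

Be is in period 2, group 2; Na is in period 3, group 1; As is in period 4, group 15; Sn is in period 5, group 14; I is in period 5, group 17.
Electronegativity increases across a period and decreases down a group, tracking effective nuclear charge and atomic size.
Here both period and group differ, so the two effects have to be weighed against each other.
Be > Na: relative to Na, both the across-period and down-group shifts push Be's electronegativity up.
Sn > Be: the two effects oppose for this pair; the across-period effect wins (1.96 vs 1.57).
As > Sn: relative to Sn, both the across-period and down-group shifts push As's electronegativity up.
I > As: the two effects oppose for this pair; the across-period effect wins (2.66 vs 2.18).
Tabulated electronegativity (Pauling): Be 1.57, Na 0.93, As 2.18, Sn 1.96, I 2.66.
So from highest to lowest: I > As > Sn > Be > Na.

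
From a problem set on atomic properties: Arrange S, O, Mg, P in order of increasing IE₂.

Mg, P, S, O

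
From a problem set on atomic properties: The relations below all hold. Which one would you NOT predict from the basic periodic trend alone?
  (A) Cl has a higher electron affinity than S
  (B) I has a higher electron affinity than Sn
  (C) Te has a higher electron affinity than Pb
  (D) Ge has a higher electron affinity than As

(D)

The general trend: electron affinity increases across a period and decreases down a group.
(A) Cl (period 3, group 17) vs S (period 3, group 16): the stated order agrees with the simple trend.
(B) I (period 5, group 17) vs Sn (period 5, group 14): the stated order agrees with the simple trend.
(C) Te (period 5, group 16) vs Pb (period 6, group 14): the stated order agrees with the simple trend.
(D) Ge (period 4, group 14) vs As (period 4, group 15): the stated order contradicts the simple trend.
The exception is (D): adding an electron to As's half-filled 4p³ is unfavourable, so Ge (4p²) has the more exothermic EA.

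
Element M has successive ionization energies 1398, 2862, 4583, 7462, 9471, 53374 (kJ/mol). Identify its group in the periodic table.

Look for the largest jump between consecutive ionization energies: IE6/IE5 ≈ 5.6, far larger than any earlier ratio.
That jump marks the point where a core electron is being removed. So the atom has 5 valence electrons.
A main-group element with 5 valence electrons is in group 15.

Group 15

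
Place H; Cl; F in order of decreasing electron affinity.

H is in period 1, group 1; F is in period 2, group 17; Cl is in period 3, group 17.
Adding an electron releases more energy for atoms nearer the top right (short of the noble gases).
Here both period and group differ, so the two effects have to be weighed against each other.
F > H: the two effects oppose for this pair; the across-period effect wins (328 vs 73 kJ/mol).
Cl > F: this pair runs against the simple trend — see the exception note.
Note the exception: Cl has a higher electron affinity than F, contrary to the simple trend — F's small 2p subshell makes the incoming electron feel strong e⁻–e⁻ repulsion, so Cl actually releases more energy on gaining an electron.
Approximate values (kJ/mol): H 73, F 328, Cl 349.
So from highest to lowest: Cl > F > H.

Cl > F > H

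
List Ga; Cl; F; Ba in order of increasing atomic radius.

F is in period 2, group 17; Cl is in period 3, group 17; Ga is in period 4, group 13; Ba is in period 6, group 2.
Moving right in a period, electrons are added to the same shell under a stronger nuclear pull, so atoms get smaller; moving down, a new shell is opened and atoms get larger.
Neither a single period nor a single group — weigh both effects.
Cl > F: Cl sits below F in group 17, so the down-group effect alone puts Cl larger.
Ga > Cl: relative to Cl, both the across-period and down-group shifts push Ga's atomic radius up.
Ba > Ga: both effects reinforce here, so Ba is clearly the larger of the two.
For reference (pm): F 64, Cl 99, Ga 124, Ba 196.
So from smallest to largest: F < Cl < Ga < Ba.

F, Cl, Ga, Ba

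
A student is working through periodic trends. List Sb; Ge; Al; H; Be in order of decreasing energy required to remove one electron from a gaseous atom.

H > Be > Sb > Ge > Al

H is in period 1, group 1; Be is in period 2, group 2; Al is in period 3, group 13; Ge is in period 4, group 14; Sb is in period 5, group 15.
First ionization energy rises across a period (greater Z_eff holds electrons more tightly) and falls down a group (valence electrons are farther from the nucleus).
A diagonal step moves right (one effect) and down (the opposite effect) at once.
Ge > Al: period and group pull opposite ways; the across-period shift dominates (762 vs 578 kJ/mol).
Sb > Ge: the two effects oppose for this pair; the across-period effect wins (831 vs 762 kJ/mol).
Be > Sb: the two effects oppose for this pair; the down-group effect wins (900 vs 831 kJ/mol).
H > Be: period and group pull opposite ways; the down-group shift dominates (1312 vs 900 kJ/mol).
Tabulated first ionization energy (kJ/mol): H 1312, Be 900, Al 578, Ge 762, Sb 831.
So from highest to lowest: H > Be > Sb > Ge > Al.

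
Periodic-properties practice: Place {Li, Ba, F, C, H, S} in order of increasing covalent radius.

H is in period 1, group 1; Li is in period 2, group 1; C is in period 2, group 14; F is in period 2, group 17; S is in period 3, group 16; Ba is in period 6, group 2.
Across a period the added protons contract the valence shell; down a group each new principal shell makes the atom larger.
These span different periods and groups, so the two trends combine.
F > H: the two effects oppose for this pair; the down-group effect wins (64 vs 32 pm).
C > F: C lies to the left of F in period 2, so the across-period effect alone puts C larger.
S > C: period and group pull opposite ways; the down-group shift dominates (103 vs 75 pm).
Li > S: the two effects oppose for this pair; the across-period effect wins (133 vs 103 pm).
Ba > Li: the two effects oppose for this pair; the down-group effect wins (196 vs 133 pm).
Approximate values (pm): H 32, Li 133, C 75, F 64, S 103, Ba 196.
So from smallest to largest: H < F < C < S < Li < Ba.

H, F, C, S, Li, Ba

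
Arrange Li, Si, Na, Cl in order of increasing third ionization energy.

After 2 electrons have been removed, what remains? Li²⁺ is already 1 electron into the core; Si²⁺ still has 2 valence electrons; Na²⁺ is already 1 electron into the core; Cl²⁺ still has 5 valence electrons.
Breaking into a closed-shell core is much more expensive than removing a leftover valence electron — Na and Li have the largest IE_3 here.
Valence configurations: Si²⁺ [Ne]3s², Cl²⁺ [Ne]3s²3p³.
Approximate IE_3 values (kJ/mol): Li 11815, Si 3232, Na 6910, Cl 3822.
So the third ionization energies run Si < Cl < Na < Li.

Si, Cl, Na, Li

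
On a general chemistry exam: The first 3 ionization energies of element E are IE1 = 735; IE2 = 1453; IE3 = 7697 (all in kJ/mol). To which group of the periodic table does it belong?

Look for the largest jump between consecutive ionization energies: IE3/IE2 ≈ 5.3, far larger than any earlier ratio.
That jump marks the point where a core electron is being removed. So the atom has 2 valence electrons.
A main-group element with 2 valence electrons is in group 2.

Group 2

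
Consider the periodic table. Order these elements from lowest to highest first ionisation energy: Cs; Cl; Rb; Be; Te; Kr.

Be is in period 2, group 2; Cl is in period 3, group 17; Kr is in period 4, group 18; Rb is in period 5, group 1; Te is in period 5, group 16; Cs is in period 6, group 1.
Removing the outermost electron gets harder across a period and easier down a group.
These span different periods and groups, so the two trends combine.
Rb > Cs: they share group 1; the group trend gives Rb the larger value.
Te > Rb: Te lies to the right of Rb in period 5, so the across-period effect alone puts Te higher.
Be > Te: period and group pull opposite ways; the down-group shift dominates (900 vs 869 kJ/mol).
Cl > Be: period and group pull opposite ways; the across-period shift dominates (1251 vs 900 kJ/mol).
Kr > Cl: the two effects oppose for this pair; the across-period effect wins (1351 vs 1251 kJ/mol).
For reference (kJ/mol): Be 900, Cl 1251, Kr 1351, Rb 403, Te 869, Cs 376.
So from lowest to highest: Cs < Rb < Te < Be < Cl < Kr.

Cs < Rb < Te < Be < Cl < Kr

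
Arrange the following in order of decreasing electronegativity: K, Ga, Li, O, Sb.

O > Sb > Ga > Li > K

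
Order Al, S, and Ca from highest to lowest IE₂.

S > Al > Ca

After 1 electron has been removed, what remains? Al⁺ still has 2 valence electrons; S⁺ still has 5 valence electrons; Ca⁺ still has 1 valence electron.
All are still removing valence electrons, so compare the +1 ions as you would atoms: IE_2 generally rises across a period (higher Z_eff) and falls down a group (larger shell), subject to the usual subshell exceptions.
Valence configurations: Al⁺ [Ne]3s², S⁺ [Ne]3s²3p³, Ca⁺ [Ar]4s¹.
Tabulated IE_2 (kJ/mol): Al 1817, S 2252, Ca 1145.
So the second ionization energies run Ca < Al < S.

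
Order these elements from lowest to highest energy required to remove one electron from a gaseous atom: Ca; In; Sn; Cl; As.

Across a period the outer electron is held more tightly (higher IE₁); down a group it sits in a higher shell, more shielded, and comes off more easily.
Here both period and group differ, so the two effects have to be weighed against each other.
Ca > In: the two effects oppose for this pair; the down-group effect wins (590 vs 558 kJ/mol).
Sn > Ca: period and group pull opposite ways; the across-period shift dominates (709 vs 590 kJ/mol).
As > Sn: relative to Sn, both the across-period and down-group shifts push As's first ionization energy up.
Cl > As: relative to As, both the across-period and down-group shifts push Cl's first ionization energy up.
Approximate values (kJ/mol): Cl 1251, Ca 590, As 947, In 558, Sn 709.
So from lowest to highest: In < Ca < Sn < As < Cl.

In < Ca < Sn < As < Cl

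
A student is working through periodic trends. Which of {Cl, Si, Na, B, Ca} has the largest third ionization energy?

Na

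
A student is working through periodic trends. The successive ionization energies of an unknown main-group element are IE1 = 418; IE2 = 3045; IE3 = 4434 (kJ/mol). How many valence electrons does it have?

Look for the largest jump between consecutive ionization energies: IE2/IE1 ≈ 7.3, far larger than any earlier ratio.
That jump marks the point where a core electron is being removed. So the atom has 1 valence electron.

1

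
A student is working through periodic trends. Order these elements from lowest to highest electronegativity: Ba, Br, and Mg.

Ba, Mg, Br

Mg is in period 3, group 2; Br is in period 4, group 17; Ba is in period 6, group 2.
Smaller atoms with higher effective nuclear charge are more electronegative.
These span different periods and groups, so the two trends combine.
Mg > Ba: Mg sits above Ba in group 2, so the down-group effect alone puts Mg higher.
Br > Mg: period and group pull opposite ways; the across-period shift dominates (2.96 vs 1.31).
Approximate values (Pauling): Mg 1.31, Br 2.96, Ba 0.89.
So from lowest to highest: Ba < Mg < Br.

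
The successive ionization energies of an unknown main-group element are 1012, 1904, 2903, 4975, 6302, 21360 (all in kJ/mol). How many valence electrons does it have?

Look for the largest jump between consecutive ionization energies: IE6/IE5 ≈ 3.4, far larger than any earlier ratio.
That jump marks the point where a core electron is being removed. So the atom has 5 valence electrons.

5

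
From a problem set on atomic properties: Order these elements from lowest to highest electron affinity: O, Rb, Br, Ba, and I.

O is in period 2, group 16; Br is in period 4, group 17; Rb is in period 5, group 1; I is in period 5, group 17; Ba is in period 6, group 2.
Adding an electron releases more energy for atoms nearer the top right (short of the noble gases).
Neither a single period nor a single group — weigh both effects.
Rb > Ba: the two effects oppose for this pair; the down-group effect wins (47 vs 14 kJ/mol).
O > Rb: relative to Rb, both the across-period and down-group shifts push O's electron affinity up.
I > O: period and group pull opposite ways; the across-period shift dominates (295 vs 141 kJ/mol).
Br > I: they share group 17; the group trend gives Br the larger value.
Approximate values (kJ/mol): O 141, Br 325, Rb 47, I 295, Ba 14.
So from lowest to highest: Ba < Rb < O < I < Br.

Ba < Rb < O < I < Br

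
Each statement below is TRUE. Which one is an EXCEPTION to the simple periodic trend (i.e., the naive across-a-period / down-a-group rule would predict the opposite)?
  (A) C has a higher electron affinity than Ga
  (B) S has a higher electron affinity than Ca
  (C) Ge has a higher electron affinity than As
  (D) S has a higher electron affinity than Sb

(C)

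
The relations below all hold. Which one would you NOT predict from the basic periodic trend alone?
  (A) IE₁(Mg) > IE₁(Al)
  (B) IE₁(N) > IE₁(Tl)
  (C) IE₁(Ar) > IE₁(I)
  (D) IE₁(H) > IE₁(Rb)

(A)

The general trend: first ionisation energy increases across a period and decreases down a group.
(A) Mg (period 3, group 2) vs Al (period 3, group 13): the stated order contradicts the simple trend.
(B) N (period 2, group 15) vs Tl (period 6, group 13): the stated order agrees with the simple trend.
(C) Ar (period 3, group 18) vs I (period 5, group 17): the stated order agrees with the simple trend.
(D) H (period 1, group 1) vs Rb (period 5, group 1): the stated order agrees with the simple trend.
The exception is (A): Al's single 3p electron is easier to remove than one from Mg's filled 3s².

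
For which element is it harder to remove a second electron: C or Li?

Li

IE_2 is the cost of taking one more electron from the +1 cation: C⁺ still has 3 valence electrons; Li⁺ is the bare [He] core.
Pulling an electron out of a noble-gas core costs far more than removing a remaining valence electron, so Li sits at the high end of IE_2.
Approximate IE_2 values (kJ/mol): C 2353, Li 7298.
Hence IE_2: C < Li.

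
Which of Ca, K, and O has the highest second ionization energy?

Consider each +1 ion: Ca⁺ still has 1 valence electron; K⁺ is the bare [Ar] core; O⁺ still has 5 valence electrons.
Usually core removal costs more than valence removal, but here the competition is close: a tightly held n=2 valence electron can cost more to remove than an n=3 core electron, so the actual values have to decide it.
Valence configurations: Ca⁺ [Ar]4s¹, O⁺ [He]2s²2p³.
Approximate IE_2 values (kJ/mol): Ca 1145, K 3052, O 3388.
Hence IE_2: Ca < K < O.

O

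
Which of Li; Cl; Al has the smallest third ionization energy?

Al

Consider each +2 ion: Li²⁺ is already 1 electron into the core; Cl²⁺ still has 5 valence electrons; Al²⁺ still has 1 valence electron.
Breaking into a closed-shell core is much more expensive than removing a leftover valence electron — Li has the largest IE_3 here.
Valence configurations: Cl²⁺ [Ne]3s²3p³, Al²⁺ [Ne]3s¹.
The numbers (kJ/mol): Li 11815, Cl 3822, Al 2745.
Overall IE_3 order: Al < Cl < Li.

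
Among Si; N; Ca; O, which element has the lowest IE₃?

Si

Consider each +2 ion: Si²⁺ still has 2 valence electrons; N²⁺ still has 3 valence electrons; Ca²⁺ is the bare [Ar] core; O²⁺ still has 4 valence electrons.
Usually core removal costs more than valence removal, but here the competition is close: a tightly held n=2 valence electron can cost more to remove than an n=3 core electron, so the actual values have to decide it.
Valence configurations: Si²⁺ [Ne]3s², N²⁺ [He]2s²2p¹, O²⁺ [He]2s²2p².
Approximate IE_3 values (kJ/mol): Si 3232, N 4578, Ca 4912, O 5300.
So the third ionization energies run Si < N < Ca < O.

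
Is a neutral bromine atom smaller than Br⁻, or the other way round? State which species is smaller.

Br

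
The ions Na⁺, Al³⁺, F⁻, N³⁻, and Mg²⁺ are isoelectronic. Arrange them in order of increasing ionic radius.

All of these have 10 electrons, so size is governed by nuclear charge alone: the more protons, the stronger the pull on the same electron cloud, and the smaller the ion.
Nuclear charges: Al³⁺ (Z=13), Mg²⁺ (Z=12), Na⁺ (Z=11), F⁻ (Z=9), N³⁻ (Z=7).
Smallest to largest: Al³⁺ < Mg²⁺ < Na⁺ < F⁻ < N³⁻.

Al³⁺ < Mg²⁺ < Na⁺ < F⁻ < N³⁻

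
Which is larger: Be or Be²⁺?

Be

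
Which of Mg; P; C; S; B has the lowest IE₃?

P

Consider each +2 ion: Mg²⁺ is the bare [Ne] core; P²⁺ still has 3 valence electrons; C²⁺ still has 2 valence electrons; S²⁺ still has 4 valence electrons; B²⁺ still has 1 valence electron.
Core electrons are held far more tightly than valence electrons, so Mg tops the IE_3 order.
Valence configurations: P²⁺ [Ne]3s²3p¹, C²⁺ [He]2s², S²⁺ [Ne]3s²3p², B²⁺ [He]2s¹.
Approximate IE_3 values (kJ/mol): Mg 7733, P 2914, C 4620, S 3357, B 3660.
Overall IE_3 order: P < S < B < C < Mg.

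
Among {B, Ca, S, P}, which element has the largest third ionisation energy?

Ca

IE_3 is the cost of taking one more electron from the +2 cation: B²⁺ still has 1 valence electron; Ca²⁺ is the bare [Ar] core; S²⁺ still has 4 valence electrons; P²⁺ still has 3 valence electrons.
Core electrons are held far more tightly than valence electrons, so Ca tops the IE_3 order.
Valence configurations: B²⁺ [He]2s¹, S²⁺ [Ne]3s²3p², P²⁺ [Ne]3s²3p¹.
The numbers (kJ/mol): B 3660, Ca 4912, S 3357, P 2914.
Hence IE_3: P < S < B < Ca.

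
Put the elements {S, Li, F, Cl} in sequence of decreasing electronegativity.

F > Cl > S > Li

Li is in period 2, group 1; F is in period 2, group 17; S is in period 3, group 16; Cl is in period 3, group 17.
Electronegativity increases across a period and decreases down a group, tracking effective nuclear charge and atomic size.
Neither a single period nor a single group — weigh both effects.
S > Li: period and group pull opposite ways; the across-period shift dominates (2.58 vs 0.98).
Cl > S: Cl lies to the right of S in period 3, so the across-period effect alone puts Cl higher.
F > Cl: they share group 17; the group trend gives F the larger value.
Tabulated electronegativity (Pauling): Li 0.98, F 3.98, S 2.58, Cl 3.16.
So from highest to lowest: F > Cl > S > Li.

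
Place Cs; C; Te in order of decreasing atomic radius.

C is in period 2, group 14; Te is in period 5, group 16; Cs is in period 6, group 1.
Across a period the added protons contract the valence shell; down a group each new principal shell makes the atom larger.
Neither a single period nor a single group — weigh both effects.
Te > C: the two effects oppose for this pair; the down-group effect wins (136 vs 75 pm).
Cs > Te: relative to Te, both the across-period and down-group shifts push Cs's atomic radius up.
For reference (pm): C 75, Te 136, Cs 232.
So from largest to smallest: Cs > Te > C.

Cs > Te > C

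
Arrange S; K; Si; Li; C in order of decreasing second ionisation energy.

Li, K, C, S, Si

Consider each +1 ion: S⁺ still has 5 valence electrons; K⁺ is the bare [Ar] core; Si⁺ still has 3 valence electrons; Li⁺ is the bare [He] core; C⁺ still has 3 valence electrons.
Pulling an electron out of a noble-gas core costs far more than removing a remaining valence electron, so K and Li sit at the high end of IE_2.
Valence configurations: S⁺ [Ne]3s²3p³, Si⁺ [Ne]3s²3p¹, C⁺ [He]2s²2p¹.
Tabulated IE_2 (kJ/mol): S 2252, K 3052, Si 1577, Li 7298, C 2353.
Putting it together, IE_2: Si < S < C < K < Li.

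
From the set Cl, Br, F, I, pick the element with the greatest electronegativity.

F

Electronegativity increases across a period and decreases down a group, tracking effective nuclear charge and atomic size.
All are in group 17, so electronegativity increases up the group.
The greatest electronegativity among these belongs to F.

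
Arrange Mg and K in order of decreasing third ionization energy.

The third ionization energy removes an electron from the +2 ion. For each element: Mg²⁺ is the bare [Ne] core; K²⁺ is already 1 electron into the core.
All of these are removing an electron from a noble-gas core or deeper; the smaller core (lower principal quantum number) is held far more tightly, and within a period the higher nuclear charge binds the same core more tightly.
The numbers (kJ/mol): Mg 7733, K 4420.
Hence IE_3: K < Mg.

Mg > K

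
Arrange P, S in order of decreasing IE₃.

S > P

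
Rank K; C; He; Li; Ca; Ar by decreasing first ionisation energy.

He is in period 1, group 18; Li is in period 2, group 1; C is in period 2, group 14; Ar is in period 3, group 18; K is in period 4, group 1; Ca is in period 4, group 2.
IE₁ increases left→right with effective nuclear charge and decreases top→bottom as the valence shell moves farther out.
Here both period and group differ, so the two effects have to be weighed against each other.
Li > K: Li sits above K in group 1, so the down-group effect alone puts Li higher.
Ca > Li: the two effects oppose for this pair; the across-period effect wins (590 vs 520 kJ/mol).
C > Ca: both effects reinforce here, so C is clearly the higher of the two.
Ar > C: period and group pull opposite ways; the across-period shift dominates (1521 vs 1086 kJ/mol).
He > Ar: they share group 18; the group trend gives He the larger value.
For reference (kJ/mol): He 2372, Li 520, C 1086, Ar 1521, K 419, Ca 590.
So from highest to lowest: He > Ar > C > Ca > Li > K.

He > Ar > C > Ca > Li > K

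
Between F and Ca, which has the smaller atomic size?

F

F is in period 2, group 17; Ca is in period 4, group 2.
Radius decreases left→right (rising Z_eff, same n) and increases top→bottom (higher n).
These span different periods and groups, so the two trends combine.
Ca > F: relative to F, both the across-period and down-group shifts push Ca's atomic radius up.
Approximate values (pm): F 64, Ca 171.
So F has the smaller atomic size (F < Ca).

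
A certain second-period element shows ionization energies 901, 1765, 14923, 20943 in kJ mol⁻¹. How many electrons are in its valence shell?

2

Look for the largest jump between consecutive ionization energies: IE3/IE2 ≈ 8.5, far larger than any earlier ratio.
That jump marks the point where a core electron is being removed. So the atom has 2 valence electrons.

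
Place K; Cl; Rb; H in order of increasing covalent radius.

H is in period 1, group 1; Cl is in period 3, group 17; K is in period 4, group 1; Rb is in period 5, group 1.
Across a period the added protons contract the valence shell; down a group each new principal shell makes the atom larger.
Here both period and group differ, so the two effects have to be weighed against each other.
Cl > H: period and group pull opposite ways; the down-group shift dominates (99 vs 32 pm).
K > Cl: both effects reinforce here, so K is clearly the larger of the two.
Rb > K: Rb sits below K in group 1, so the down-group effect alone puts Rb larger.
For reference (pm): H 32, Cl 99, K 196, Rb 210.
So from smallest to largest: H < Cl < K < Rb.

H, Cl, K, Rb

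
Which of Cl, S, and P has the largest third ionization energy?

Cl

Consider each +2 ion: Cl²⁺ still has 5 valence electrons; S²⁺ still has 4 valence electrons; P²⁺ still has 3 valence electrons.
All are still removing valence electrons, so compare the +2 ions as you would atoms: IE_3 generally rises across a period (higher Z_eff) and falls down a group (larger shell), subject to the usual subshell exceptions.
Valence configurations: Cl²⁺ [Ne]3s²3p³, S²⁺ [Ne]3s²3p², P²⁺ [Ne]3s²3p¹.
The numbers (kJ/mol): Cl 3822, S 3357, P 2914.
Overall IE_3 order: P < S < Cl.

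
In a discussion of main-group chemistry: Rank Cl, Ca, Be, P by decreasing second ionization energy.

Cl > P > Be > Ca

IE_2 is the cost of taking one more electron from the +1 cation: Cl⁺ still has 6 valence electrons; Ca⁺ still has 1 valence electron; Be⁺ still has 1 valence electron; P⁺ still has 4 valence electrons.
All are still removing valence electrons, so compare the +1 ions as you would atoms: IE_2 generally rises across a period (higher Z_eff) and falls down a group (larger shell), subject to the usual subshell exceptions.
Valence configurations: Cl⁺ [Ne]3s²3p⁴, Ca⁺ [Ar]4s¹, Be⁺ [He]2s¹, P⁺ [Ne]3s²3p².
Approximate IE_2 values (kJ/mol): Cl 2298, Ca 1145, Be 1757, P 1907.
Overall IE_2 order: Ca < Be < P < Cl.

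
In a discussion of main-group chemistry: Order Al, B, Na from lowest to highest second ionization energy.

Al, B, Na

Consider each +1 ion: Al⁺ still has 2 valence electrons; B⁺ still has 2 valence electrons; Na⁺ is the bare [Ne] core.
Core electrons are held far more tightly than valence electrons, so Na tops the IE_2 order.
Valence configurations: Al⁺ [Ne]3s², B⁺ [He]2s².
Approximate IE_2 values (kJ/mol): Al 1817, B 2427, Na 4562.
Hence IE_2: Al < B < Na.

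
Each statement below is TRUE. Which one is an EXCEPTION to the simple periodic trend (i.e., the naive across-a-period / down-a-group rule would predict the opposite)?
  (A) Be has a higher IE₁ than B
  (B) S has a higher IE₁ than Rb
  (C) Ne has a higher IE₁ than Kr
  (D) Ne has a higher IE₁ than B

(A)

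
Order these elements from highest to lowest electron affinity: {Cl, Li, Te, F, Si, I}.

Li is in period 2, group 1; F is in period 2, group 17; Si is in period 3, group 14; Cl is in period 3, group 17; Te is in period 5, group 16; I is in period 5, group 17.
Adding an electron releases more energy for atoms nearer the top right (short of the noble gases).
Here both period and group differ, so the two effects have to be weighed against each other.
Si > Li: the two effects oppose for this pair; the across-period effect wins (134 vs 60 kJ/mol).
Te > Si: period and group pull opposite ways; the across-period shift dominates (190 vs 134 kJ/mol).
I > Te: I lies to the right of Te in period 5, so the across-period effect alone puts I higher.
F > I: they share group 17; the group trend gives F the larger value.
Cl > F: this pair runs against the simple trend — see the exception note.
Note the exception: Cl has a higher electron affinity than F, contrary to the simple trend — F's small 2p subshell makes the incoming electron feel strong e⁻–e⁻ repulsion, so Cl actually releases more energy on gaining an electron.
For reference (kJ/mol): Li 60, F 328, Si 134, Cl 349, Te 190, I 295.
So from highest to lowest: Cl > F > I > Te > Si > Li.

Cl, F, I, Te, Si, Li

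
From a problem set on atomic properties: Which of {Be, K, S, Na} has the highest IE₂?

Na

Consider each +1 ion: Be⁺ still has 1 valence electron; K⁺ is the bare [Ar] core; S⁺ still has 5 valence electrons; Na⁺ is the bare [Ne] core.
Breaking into a closed-shell core is much more expensive than removing a leftover valence electron — K and Na have the largest IE_2 here.
Valence configurations: Be⁺ [He]2s¹, S⁺ [Ne]3s²3p³.
Approximate IE_2 values (kJ/mol): Be 1757, K 3052, S 2252, Na 4562.
Overall IE_2 order: Be < S < K < Na.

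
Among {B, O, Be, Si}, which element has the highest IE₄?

B

IE_4 is the cost of taking one more electron from the +3 cation: B³⁺ is the bare [He] core; O³⁺ still has 3 valence electrons; Be³⁺ is already 1 electron into the core; Si³⁺ still has 1 valence electron.
Core electrons are held far more tightly than valence electrons, so Be and B top the IE_4 order.
Valence configurations: O³⁺ [He]2s²2p¹, Si³⁺ [Ne]3s¹.
Approximate IE_4 values (kJ/mol): B 25026, O 7469, Be 21007, Si 4356.
Overall IE_4 order: Si < O < Be < B.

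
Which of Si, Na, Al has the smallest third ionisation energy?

Al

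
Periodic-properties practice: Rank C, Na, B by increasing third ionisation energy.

B < C < Na

After 2 electrons have been removed, what remains? C²⁺ still has 2 valence electrons; Na²⁺ is already 1 electron into the core; B²⁺ still has 1 valence electron.
Breaking into a closed-shell core is much more expensive than removing a leftover valence electron — Na has the largest IE_3 here.
Valence configurations: C²⁺ [He]2s², B²⁺ [He]2s¹.
Tabulated IE_3 (kJ/mol): C 4620, Na 6910, B 3660.
Putting it together, IE_3: B < C < Na.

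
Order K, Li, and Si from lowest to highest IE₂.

Si < K < Li

After 1 electron has been removed, what remains? K⁺ is the bare [Ar] core; Li⁺ is the bare [He] core; Si⁺ still has 3 valence electrons.
Core electrons are held far more tightly than valence electrons, so K and Li top the IE_2 order.
Approximate IE_2 values (kJ/mol): K 3052, Li 7298, Si 1577.
Overall IE_2 order: Si < K < Li.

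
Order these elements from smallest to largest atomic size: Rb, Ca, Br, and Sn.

Radius decreases left→right (rising Z_eff, same n) and increases top→bottom (higher n).
These span different periods and groups, so the two trends combine.
Sn > Br: both effects reinforce here, so Sn is clearly the larger of the two.
Ca > Sn: the two effects oppose for this pair; the across-period effect wins (171 vs 140 pm).
Rb > Ca: relative to Ca, both the across-period and down-group shifts push Rb's atomic radius up.
Approximate values (pm): Ca 171, Br 114, Rb 210, Sn 140.
So from smallest to largest: Br < Sn < Ca < Rb.

Br, Sn, Ca, Rb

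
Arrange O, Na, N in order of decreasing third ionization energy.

IE_3 is the cost of taking one more electron from the +2 cation: O²⁺ still has 4 valence electrons; Na²⁺ is already 1 electron into the core; N²⁺ still has 3 valence electrons.
Core electrons are held far more tightly than valence electrons, so Na tops the IE_3 order.
Valence configurations: O²⁺ [He]2s²2p², N²⁺ [He]2s²2p¹.
Approximate IE_3 values (kJ/mol): O 5300, Na 6910, N 4578.
So the third ionization energies run N < O < Na.

Na > O > N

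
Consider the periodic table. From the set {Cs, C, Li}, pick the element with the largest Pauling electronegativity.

C

Li is in period 2, group 1; C is in period 2, group 14; Cs is in period 6, group 1.
Electronegativity increases across a period and decreases down a group, tracking effective nuclear charge and atomic size.
These span different periods and groups, so the two trends combine.
Li > Cs: Li sits above Cs in group 1, so the down-group effect alone puts Li higher.
C > Li: C lies to the right of Li in period 2, so the across-period effect alone puts C higher.
For reference (Pauling): Li 0.98, C 2.55, Cs 0.79.
The largest Pauling electronegativity among these belongs to C.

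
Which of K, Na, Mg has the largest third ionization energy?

After 2 electrons have been removed, what remains? K²⁺ is already 1 electron into the core; Na²⁺ is already 1 electron into the core; Mg²⁺ is the bare [Ne] core.
All of these are removing an electron from a noble-gas core or deeper; the smaller core (lower principal quantum number) is held far more tightly, and within a period the higher nuclear charge binds the same core more tightly.
The numbers (kJ/mol): K 4420, Na 6910, Mg 7733.
Overall IE_3 order: K < Na < Mg.

Mg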